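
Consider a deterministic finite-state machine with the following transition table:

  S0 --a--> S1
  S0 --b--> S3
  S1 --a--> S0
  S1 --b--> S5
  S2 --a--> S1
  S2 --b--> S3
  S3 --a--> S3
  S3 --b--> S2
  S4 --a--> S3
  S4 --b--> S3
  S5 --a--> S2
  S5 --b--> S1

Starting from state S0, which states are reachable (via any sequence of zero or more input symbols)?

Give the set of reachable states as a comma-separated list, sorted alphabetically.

BFS from S0:
  visit S0: S0--a-->S1 (new), S0--b-->S3 (new)
  visit S1: S1--a-->S0 (seen), S1--b-->S5 (new)
  visit S3: S3--a-->S3 (seen), S3--b-->S2 (new)
  visit S5: S5--a-->S2 (seen), S5--b-->S1 (seen)
  visit S2: S2--a-->S1 (seen), S2--b-->S3 (seen)

Answer: S0, S1, S2, S3, S5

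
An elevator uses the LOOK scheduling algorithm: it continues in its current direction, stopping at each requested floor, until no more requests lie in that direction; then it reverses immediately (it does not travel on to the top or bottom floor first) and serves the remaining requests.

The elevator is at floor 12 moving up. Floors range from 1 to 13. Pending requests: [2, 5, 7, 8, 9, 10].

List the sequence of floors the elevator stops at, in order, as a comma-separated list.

Answer: 10, 9, 8, 7, 5, 2

Derivation:
Current: 12, moving UP
Serve above first (ascending): []
Then reverse, serve below (descending): [10, 9, 8, 7, 5, 2]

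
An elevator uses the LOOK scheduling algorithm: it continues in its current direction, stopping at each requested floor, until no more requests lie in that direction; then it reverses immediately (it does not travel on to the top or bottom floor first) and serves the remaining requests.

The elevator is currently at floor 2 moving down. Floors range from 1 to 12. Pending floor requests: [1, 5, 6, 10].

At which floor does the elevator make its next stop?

Answer: 1

Derivation:
Current floor: 2, direction: down
Requests above: [5, 6, 10]
Requests below: [1]
Moving down and requests lie below → nearest below is max([1]) = 1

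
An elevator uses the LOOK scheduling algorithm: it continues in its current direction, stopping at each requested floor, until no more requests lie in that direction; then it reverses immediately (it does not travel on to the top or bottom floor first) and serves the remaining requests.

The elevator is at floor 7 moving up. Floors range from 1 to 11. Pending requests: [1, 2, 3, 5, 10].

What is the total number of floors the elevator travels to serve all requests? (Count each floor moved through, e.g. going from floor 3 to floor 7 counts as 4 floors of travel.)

Start at floor 7 moving up, LOOK stop order: [10, 5, 3, 2, 1]
  7 → 10: |10-7| = 3, total = 3
  10 → 5: |5-10| = 5, total = 8
  5 → 3: |3-5| = 2, total = 10
  3 → 2: |2-3| = 1, total = 11
  2 → 1: |1-2| = 1, total = 12

Answer: 12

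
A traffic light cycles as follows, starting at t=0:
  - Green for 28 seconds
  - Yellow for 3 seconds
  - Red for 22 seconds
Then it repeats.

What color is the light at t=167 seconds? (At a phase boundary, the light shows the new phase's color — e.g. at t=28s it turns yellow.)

Answer: green

Derivation:
Cycle length = 28 + 3 + 22 = 53s
t = 167, phase_t = 167 mod 53 = 8
8 < 28 (green end) → GREEN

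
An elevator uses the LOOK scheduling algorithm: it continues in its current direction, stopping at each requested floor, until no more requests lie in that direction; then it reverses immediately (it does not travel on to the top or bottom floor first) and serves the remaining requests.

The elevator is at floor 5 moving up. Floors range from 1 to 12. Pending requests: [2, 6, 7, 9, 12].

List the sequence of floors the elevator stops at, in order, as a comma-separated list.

Answer: 6, 7, 9, 12, 2

Derivation:
Current: 5, moving UP
Serve above first (ascending): [6, 7, 9, 12]
Then reverse, serve below (descending): [2]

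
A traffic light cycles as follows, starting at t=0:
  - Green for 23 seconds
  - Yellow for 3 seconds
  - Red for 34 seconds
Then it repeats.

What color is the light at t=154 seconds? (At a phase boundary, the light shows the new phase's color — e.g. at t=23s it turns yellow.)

Answer: red

Derivation:
Cycle length = 23 + 3 + 34 = 60s
t = 154, phase_t = 154 mod 60 = 34
34 >= 26 → RED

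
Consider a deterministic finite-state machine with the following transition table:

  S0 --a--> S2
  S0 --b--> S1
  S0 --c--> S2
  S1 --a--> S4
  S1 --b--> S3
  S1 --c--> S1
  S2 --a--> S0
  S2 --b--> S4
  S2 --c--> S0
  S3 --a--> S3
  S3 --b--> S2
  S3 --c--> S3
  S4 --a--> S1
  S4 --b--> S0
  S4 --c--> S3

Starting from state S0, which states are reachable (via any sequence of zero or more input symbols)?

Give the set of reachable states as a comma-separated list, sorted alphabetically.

BFS from S0:
  visit S0: S0--a-->S2 (new), S0--b-->S1 (new), S0--c-->S2 (seen)
  visit S2: S2--a-->S0 (seen), S2--b-->S4 (new), S2--c-->S0 (seen)
  visit S1: S1--a-->S4 (seen), S1--b-->S3 (new), S1--c-->S1 (seen)
  visit S4: S4--a-->S1 (seen), S4--b-->S0 (seen), S4--c-->S3 (seen)
  visit S3: S3--a-->S3 (seen), S3--b-->S2 (seen), S3--c-->S3 (seen)

Answer: S0, S1, S2, S3, S4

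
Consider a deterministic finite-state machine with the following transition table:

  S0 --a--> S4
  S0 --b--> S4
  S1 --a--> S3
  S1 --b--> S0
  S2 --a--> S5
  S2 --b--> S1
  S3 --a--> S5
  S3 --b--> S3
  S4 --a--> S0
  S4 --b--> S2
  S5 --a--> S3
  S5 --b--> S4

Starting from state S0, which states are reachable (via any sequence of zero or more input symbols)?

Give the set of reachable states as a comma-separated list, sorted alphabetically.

BFS from S0:
  visit S0: S0--a-->S4 (new), S0--b-->S4 (seen)
  visit S4: S4--a-->S0 (seen), S4--b-->S2 (new)
  visit S2: S2--a-->S5 (new), S2--b-->S1 (new)
  visit S5: S5--a-->S3 (new), S5--b-->S4 (seen)
  visit S1: S1--a-->S3 (seen), S1--b-->S0 (seen)
  visit S3: S3--a-->S5 (seen), S3--b-->S3 (seen)

Answer: S0, S1, S2, S3, S4, S5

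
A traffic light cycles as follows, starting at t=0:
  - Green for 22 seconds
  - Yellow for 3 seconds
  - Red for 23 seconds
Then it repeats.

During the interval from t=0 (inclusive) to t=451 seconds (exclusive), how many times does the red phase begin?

Answer: 9

Derivation:
Cycle = 22+3+23 = 48s
red phase starts at t = k*48 + 25 for k=0,1,2,...
Need k*48+25 < 451 → k < 8.875
k ∈ {0, ..., 8} → 9 starts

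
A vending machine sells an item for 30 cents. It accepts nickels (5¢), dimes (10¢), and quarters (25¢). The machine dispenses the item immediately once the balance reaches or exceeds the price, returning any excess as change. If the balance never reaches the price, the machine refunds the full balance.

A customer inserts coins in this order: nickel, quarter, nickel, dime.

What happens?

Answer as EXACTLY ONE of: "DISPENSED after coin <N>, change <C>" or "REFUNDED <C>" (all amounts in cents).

Price: 30¢
Coin 1 (nickel, 5¢): balance = 5¢
Coin 2 (quarter, 25¢): balance = 30¢
  → balance >= price → DISPENSE, change = 30 - 30 = 0¢

Answer: DISPENSED after coin 2, change 0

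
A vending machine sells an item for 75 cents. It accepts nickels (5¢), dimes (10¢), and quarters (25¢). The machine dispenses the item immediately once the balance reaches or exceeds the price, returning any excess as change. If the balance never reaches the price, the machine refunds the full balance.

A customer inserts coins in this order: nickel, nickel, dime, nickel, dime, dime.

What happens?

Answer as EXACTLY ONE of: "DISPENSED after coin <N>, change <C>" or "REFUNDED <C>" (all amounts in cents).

Price: 75¢
Coin 1 (nickel, 5¢): balance = 5¢
Coin 2 (nickel, 5¢): balance = 10¢
Coin 3 (dime, 10¢): balance = 20¢
Coin 4 (nickel, 5¢): balance = 25¢
Coin 5 (dime, 10¢): balance = 35¢
Coin 6 (dime, 10¢): balance = 45¢
All coins inserted, balance 45¢ < price 75¢ → REFUND 45¢

Answer: REFUNDED 45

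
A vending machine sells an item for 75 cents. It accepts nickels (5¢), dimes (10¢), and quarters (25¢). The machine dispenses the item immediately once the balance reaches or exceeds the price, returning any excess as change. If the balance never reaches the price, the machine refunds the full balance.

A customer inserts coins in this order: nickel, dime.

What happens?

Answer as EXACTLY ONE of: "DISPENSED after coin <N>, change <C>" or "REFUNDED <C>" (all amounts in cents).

Price: 75¢
Coin 1 (nickel, 5¢): balance = 5¢
Coin 2 (dime, 10¢): balance = 15¢
All coins inserted, balance 15¢ < price 75¢ → REFUND 15¢

Answer: REFUNDED 15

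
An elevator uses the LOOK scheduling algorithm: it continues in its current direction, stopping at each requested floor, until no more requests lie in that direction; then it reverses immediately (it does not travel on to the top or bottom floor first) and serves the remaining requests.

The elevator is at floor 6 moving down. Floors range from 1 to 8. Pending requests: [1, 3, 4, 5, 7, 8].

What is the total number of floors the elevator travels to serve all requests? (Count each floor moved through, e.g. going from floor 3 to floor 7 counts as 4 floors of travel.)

Answer: 12

Derivation:
Start at floor 6 moving down, LOOK stop order: [5, 4, 3, 1, 7, 8]
  6 → 5: |5-6| = 1, total = 1
  5 → 4: |4-5| = 1, total = 2
  4 → 3: |3-4| = 1, total = 3
  3 → 1: |1-3| = 2, total = 5
  1 → 7: |7-1| = 6, total = 11
  7 → 8: |8-7| = 1, total = 12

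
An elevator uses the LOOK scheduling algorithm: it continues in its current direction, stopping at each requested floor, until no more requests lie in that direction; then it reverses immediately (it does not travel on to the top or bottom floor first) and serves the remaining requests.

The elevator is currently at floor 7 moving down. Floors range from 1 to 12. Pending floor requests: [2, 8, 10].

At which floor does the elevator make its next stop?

Answer: 2

Derivation:
Current floor: 7, direction: down
Requests above: [8, 10]
Requests below: [2]
Moving down and requests lie below → nearest below is max([2]) = 2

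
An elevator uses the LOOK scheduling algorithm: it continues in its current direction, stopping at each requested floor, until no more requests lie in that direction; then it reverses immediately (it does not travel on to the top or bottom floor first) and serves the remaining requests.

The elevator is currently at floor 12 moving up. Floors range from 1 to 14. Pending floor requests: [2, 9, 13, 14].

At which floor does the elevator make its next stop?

Current floor: 12, direction: up
Requests above: [13, 14]
Requests below: [2, 9]
Moving up and requests lie above → nearest above is min([13, 14]) = 13

Answer: 13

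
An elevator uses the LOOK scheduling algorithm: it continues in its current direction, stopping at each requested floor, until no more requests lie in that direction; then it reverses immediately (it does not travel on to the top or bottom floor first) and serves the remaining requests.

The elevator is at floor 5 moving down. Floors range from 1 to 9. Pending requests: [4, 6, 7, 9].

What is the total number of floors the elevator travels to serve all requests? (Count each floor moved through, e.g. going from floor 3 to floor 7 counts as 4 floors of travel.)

Answer: 6

Derivation:
Start at floor 5 moving down, LOOK stop order: [4, 6, 7, 9]
  5 → 4: |4-5| = 1, total = 1
  4 → 6: |6-4| = 2, total = 3
  6 → 7: |7-6| = 1, total = 4
  7 → 9: |9-7| = 2, total = 6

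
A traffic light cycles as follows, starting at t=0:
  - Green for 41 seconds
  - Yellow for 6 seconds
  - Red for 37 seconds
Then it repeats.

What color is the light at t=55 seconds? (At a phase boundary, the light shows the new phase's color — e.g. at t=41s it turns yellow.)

Answer: red

Derivation:
Cycle length = 41 + 6 + 37 = 84s
t = 55, phase_t = 55 mod 84 = 55
55 >= 47 → RED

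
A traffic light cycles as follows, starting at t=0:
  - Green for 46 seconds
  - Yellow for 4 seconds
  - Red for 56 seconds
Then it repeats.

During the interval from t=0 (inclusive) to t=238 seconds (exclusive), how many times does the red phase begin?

Answer: 2

Derivation:
Cycle = 46+4+56 = 106s
red phase starts at t = k*106 + 50 for k=0,1,2,...
Need k*106+50 < 238 → k < 1.774
k ∈ {0, ..., 1} → 2 starts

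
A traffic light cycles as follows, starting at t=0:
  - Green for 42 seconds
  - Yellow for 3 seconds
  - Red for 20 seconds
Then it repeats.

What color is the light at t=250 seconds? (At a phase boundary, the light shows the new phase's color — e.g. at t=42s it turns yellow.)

Cycle length = 42 + 3 + 20 = 65s
t = 250, phase_t = 250 mod 65 = 55
55 >= 45 → RED

Answer: red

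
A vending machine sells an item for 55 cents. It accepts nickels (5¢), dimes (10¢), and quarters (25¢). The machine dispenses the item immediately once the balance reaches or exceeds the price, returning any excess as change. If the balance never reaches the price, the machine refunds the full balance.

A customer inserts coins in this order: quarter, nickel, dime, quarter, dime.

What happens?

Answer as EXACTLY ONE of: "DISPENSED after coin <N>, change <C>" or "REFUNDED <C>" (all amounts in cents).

Answer: DISPENSED after coin 4, change 10

Derivation:
Price: 55¢
Coin 1 (quarter, 25¢): balance = 25¢
Coin 2 (nickel, 5¢): balance = 30¢
Coin 3 (dime, 10¢): balance = 40¢
Coin 4 (quarter, 25¢): balance = 65¢
  → balance >= price → DISPENSE, change = 65 - 55 = 10¢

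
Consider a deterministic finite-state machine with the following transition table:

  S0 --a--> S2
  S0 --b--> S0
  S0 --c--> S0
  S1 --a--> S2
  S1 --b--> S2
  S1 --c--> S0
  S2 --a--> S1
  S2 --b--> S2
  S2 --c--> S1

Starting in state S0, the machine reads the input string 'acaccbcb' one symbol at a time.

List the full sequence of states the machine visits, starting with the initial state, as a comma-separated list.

Start: S0
  read 'a': S0 --a--> S2
  read 'c': S2 --c--> S1
  read 'a': S1 --a--> S2
  read 'c': S2 --c--> S1
  read 'c': S1 --c--> S0
  read 'b': S0 --b--> S0
  read 'c': S0 --c--> S0
  read 'b': S0 --b--> S0

Answer: S0, S2, S1, S2, S1, S0, S0, S0, S0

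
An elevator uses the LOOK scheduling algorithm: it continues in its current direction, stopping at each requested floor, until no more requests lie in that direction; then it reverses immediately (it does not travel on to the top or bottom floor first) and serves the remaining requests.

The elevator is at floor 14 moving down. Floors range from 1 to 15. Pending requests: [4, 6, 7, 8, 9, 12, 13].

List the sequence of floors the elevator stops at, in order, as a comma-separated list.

Answer: 13, 12, 9, 8, 7, 6, 4

Derivation:
Current: 14, moving DOWN
Serve below first (descending): [13, 12, 9, 8, 7, 6, 4]
Then reverse, serve above (ascending): []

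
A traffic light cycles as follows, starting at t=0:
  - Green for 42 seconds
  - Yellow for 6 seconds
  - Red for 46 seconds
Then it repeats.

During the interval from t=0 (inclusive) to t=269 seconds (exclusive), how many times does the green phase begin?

Cycle = 42+6+46 = 94s
green phase starts at t = k*94 + 0 for k=0,1,2,...
Need k*94+0 < 269 → k < 2.862
k ∈ {0, ..., 2} → 3 starts

Answer: 3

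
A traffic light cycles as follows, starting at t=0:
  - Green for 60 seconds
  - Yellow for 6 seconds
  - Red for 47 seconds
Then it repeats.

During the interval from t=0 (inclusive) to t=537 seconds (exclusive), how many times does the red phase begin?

Answer: 5

Derivation:
Cycle = 60+6+47 = 113s
red phase starts at t = k*113 + 66 for k=0,1,2,...
Need k*113+66 < 537 → k < 4.168
k ∈ {0, ..., 4} → 5 starts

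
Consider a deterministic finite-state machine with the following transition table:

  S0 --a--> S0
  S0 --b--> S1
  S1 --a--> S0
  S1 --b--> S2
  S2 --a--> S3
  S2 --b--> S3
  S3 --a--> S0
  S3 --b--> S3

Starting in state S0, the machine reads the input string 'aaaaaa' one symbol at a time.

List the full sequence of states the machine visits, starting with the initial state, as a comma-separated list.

Answer: S0, S0, S0, S0, S0, S0, S0

Derivation:
Start: S0
  read 'a': S0 --a--> S0
  read 'a': S0 --a--> S0
  read 'a': S0 --a--> S0
  read 'a': S0 --a--> S0
  read 'a': S0 --a--> S0
  read 'a': S0 --a--> S0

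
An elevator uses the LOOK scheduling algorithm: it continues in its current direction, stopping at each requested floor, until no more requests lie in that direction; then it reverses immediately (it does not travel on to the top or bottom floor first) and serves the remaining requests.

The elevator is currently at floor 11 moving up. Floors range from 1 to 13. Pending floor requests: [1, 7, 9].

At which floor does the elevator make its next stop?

Current floor: 11, direction: up
Requests above: []
Requests below: [1, 7, 9]
Moving up but no requests above → reverse; nearest below is max([1, 7, 9]) = 9

Answer: 9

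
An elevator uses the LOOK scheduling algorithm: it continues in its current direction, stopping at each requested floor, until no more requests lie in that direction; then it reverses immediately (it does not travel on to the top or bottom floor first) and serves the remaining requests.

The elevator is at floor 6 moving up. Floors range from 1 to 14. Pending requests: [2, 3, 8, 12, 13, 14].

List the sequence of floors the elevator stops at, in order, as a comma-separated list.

Answer: 8, 12, 13, 14, 3, 2

Derivation:
Current: 6, moving UP
Serve above first (ascending): [8, 12, 13, 14]
Then reverse, serve below (descending): [3, 2]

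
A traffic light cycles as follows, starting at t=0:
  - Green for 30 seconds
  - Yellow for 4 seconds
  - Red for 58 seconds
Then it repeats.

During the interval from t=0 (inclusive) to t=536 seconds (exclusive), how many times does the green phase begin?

Cycle = 30+4+58 = 92s
green phase starts at t = k*92 + 0 for k=0,1,2,...
Need k*92+0 < 536 → k < 5.826
k ∈ {0, ..., 5} → 6 starts

Answer: 6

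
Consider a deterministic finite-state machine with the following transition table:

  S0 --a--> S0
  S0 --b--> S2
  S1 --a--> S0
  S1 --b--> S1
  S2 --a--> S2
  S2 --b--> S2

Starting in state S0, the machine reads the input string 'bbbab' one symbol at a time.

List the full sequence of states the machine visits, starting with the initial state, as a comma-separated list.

Answer: S0, S2, S2, S2, S2, S2

Derivation:
Start: S0
  read 'b': S0 --b--> S2
  read 'b': S2 --b--> S2
  read 'b': S2 --b--> S2
  read 'a': S2 --a--> S2
  read 'b': S2 --b--> S2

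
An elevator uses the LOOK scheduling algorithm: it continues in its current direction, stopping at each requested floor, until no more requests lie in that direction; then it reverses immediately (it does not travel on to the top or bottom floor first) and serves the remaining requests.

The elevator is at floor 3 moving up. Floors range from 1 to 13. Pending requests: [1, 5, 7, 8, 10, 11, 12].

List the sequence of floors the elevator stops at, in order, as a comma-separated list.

Current: 3, moving UP
Serve above first (ascending): [5, 7, 8, 10, 11, 12]
Then reverse, serve below (descending): [1]

Answer: 5, 7, 8, 10, 11, 12, 1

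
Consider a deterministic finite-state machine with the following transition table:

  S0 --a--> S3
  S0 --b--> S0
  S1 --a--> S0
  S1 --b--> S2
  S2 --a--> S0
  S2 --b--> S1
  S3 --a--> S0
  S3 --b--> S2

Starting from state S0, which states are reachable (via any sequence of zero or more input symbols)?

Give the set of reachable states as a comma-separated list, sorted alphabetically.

Answer: S0, S1, S2, S3

Derivation:
BFS from S0:
  visit S0: S0--a-->S3 (new), S0--b-->S0 (seen)
  visit S3: S3--a-->S0 (seen), S3--b-->S2 (new)
  visit S2: S2--a-->S0 (seen), S2--b-->S1 (new)
  visit S1: S1--a-->S0 (seen), S1--b-->S2 (seen)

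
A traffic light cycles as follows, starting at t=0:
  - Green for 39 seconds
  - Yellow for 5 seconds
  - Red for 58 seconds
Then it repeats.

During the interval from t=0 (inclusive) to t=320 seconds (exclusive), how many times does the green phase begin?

Answer: 4

Derivation:
Cycle = 39+5+58 = 102s
green phase starts at t = k*102 + 0 for k=0,1,2,...
Need k*102+0 < 320 → k < 3.137
k ∈ {0, ..., 3} → 4 starts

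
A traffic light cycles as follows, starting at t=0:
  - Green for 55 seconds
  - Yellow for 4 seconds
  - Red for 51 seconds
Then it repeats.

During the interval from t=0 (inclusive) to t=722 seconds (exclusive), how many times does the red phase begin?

Answer: 7

Derivation:
Cycle = 55+4+51 = 110s
red phase starts at t = k*110 + 59 for k=0,1,2,...
Need k*110+59 < 722 → k < 6.027
k ∈ {0, ..., 6} → 7 starts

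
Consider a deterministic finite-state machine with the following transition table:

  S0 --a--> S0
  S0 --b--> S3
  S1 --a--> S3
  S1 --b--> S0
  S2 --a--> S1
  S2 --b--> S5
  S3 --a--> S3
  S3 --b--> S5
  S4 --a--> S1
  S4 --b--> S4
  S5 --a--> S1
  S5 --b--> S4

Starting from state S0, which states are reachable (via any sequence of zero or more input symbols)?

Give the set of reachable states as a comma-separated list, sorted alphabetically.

Answer: S0, S1, S3, S4, S5

Derivation:
BFS from S0:
  visit S0: S0--a-->S0 (seen), S0--b-->S3 (new)
  visit S3: S3--a-->S3 (seen), S3--b-->S5 (new)
  visit S5: S5--a-->S1 (new), S5--b-->S4 (new)
  visit S1: S1--a-->S3 (seen), S1--b-->S0 (seen)
  visit S4: S4--a-->S1 (seen), S4--b-->S4 (seen)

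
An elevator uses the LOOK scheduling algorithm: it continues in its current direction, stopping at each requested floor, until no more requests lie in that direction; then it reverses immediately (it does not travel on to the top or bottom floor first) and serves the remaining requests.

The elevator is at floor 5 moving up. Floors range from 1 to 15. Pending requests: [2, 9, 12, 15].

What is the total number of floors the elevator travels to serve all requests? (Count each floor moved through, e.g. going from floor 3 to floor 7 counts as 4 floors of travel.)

Answer: 23

Derivation:
Start at floor 5 moving up, LOOK stop order: [9, 12, 15, 2]
  5 → 9: |9-5| = 4, total = 4
  9 → 12: |12-9| = 3, total = 7
  12 → 15: |15-12| = 3, total = 10
  15 → 2: |2-15| = 13, total = 23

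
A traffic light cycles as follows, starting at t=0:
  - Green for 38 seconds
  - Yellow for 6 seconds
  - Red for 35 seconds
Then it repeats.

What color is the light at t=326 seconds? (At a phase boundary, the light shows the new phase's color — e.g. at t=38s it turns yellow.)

Answer: green

Derivation:
Cycle length = 38 + 6 + 35 = 79s
t = 326, phase_t = 326 mod 79 = 10
10 < 38 (green end) → GREEN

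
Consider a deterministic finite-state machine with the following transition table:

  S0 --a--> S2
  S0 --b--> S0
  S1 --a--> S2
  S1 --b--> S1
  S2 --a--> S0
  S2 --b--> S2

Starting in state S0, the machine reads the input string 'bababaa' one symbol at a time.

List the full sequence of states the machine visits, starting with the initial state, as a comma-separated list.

Answer: S0, S0, S2, S2, S0, S0, S2, S0

Derivation:
Start: S0
  read 'b': S0 --b--> S0
  read 'a': S0 --a--> S2
  read 'b': S2 --b--> S2
  read 'a': S2 --a--> S0
  read 'b': S0 --b--> S0
  read 'a': S0 --a--> S2
  read 'a': S2 --a--> S0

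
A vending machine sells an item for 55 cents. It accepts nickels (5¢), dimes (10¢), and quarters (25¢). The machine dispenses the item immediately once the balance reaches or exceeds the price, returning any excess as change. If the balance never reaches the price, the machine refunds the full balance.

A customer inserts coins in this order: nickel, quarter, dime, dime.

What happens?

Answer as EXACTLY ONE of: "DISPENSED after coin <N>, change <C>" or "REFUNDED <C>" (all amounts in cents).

Price: 55¢
Coin 1 (nickel, 5¢): balance = 5¢
Coin 2 (quarter, 25¢): balance = 30¢
Coin 3 (dime, 10¢): balance = 40¢
Coin 4 (dime, 10¢): balance = 50¢
All coins inserted, balance 50¢ < price 55¢ → REFUND 50¢

Answer: REFUNDED 50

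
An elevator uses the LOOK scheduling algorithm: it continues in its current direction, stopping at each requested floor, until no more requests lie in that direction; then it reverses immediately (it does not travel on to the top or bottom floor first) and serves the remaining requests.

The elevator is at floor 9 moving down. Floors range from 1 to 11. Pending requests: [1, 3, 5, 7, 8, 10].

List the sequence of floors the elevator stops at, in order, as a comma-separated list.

Current: 9, moving DOWN
Serve below first (descending): [8, 7, 5, 3, 1]
Then reverse, serve above (ascending): [10]

Answer: 8, 7, 5, 3, 1, 10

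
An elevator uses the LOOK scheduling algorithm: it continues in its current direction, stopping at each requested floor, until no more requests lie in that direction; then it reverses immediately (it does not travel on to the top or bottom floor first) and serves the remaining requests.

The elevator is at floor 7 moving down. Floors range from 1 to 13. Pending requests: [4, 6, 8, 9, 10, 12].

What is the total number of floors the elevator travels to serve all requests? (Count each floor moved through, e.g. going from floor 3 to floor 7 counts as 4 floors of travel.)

Start at floor 7 moving down, LOOK stop order: [6, 4, 8, 9, 10, 12]
  7 → 6: |6-7| = 1, total = 1
  6 → 4: |4-6| = 2, total = 3
  4 → 8: |8-4| = 4, total = 7
  8 → 9: |9-8| = 1, total = 8
  9 → 10: |10-9| = 1, total = 9
  10 → 12: |12-10| = 2, total = 11

Answer: 11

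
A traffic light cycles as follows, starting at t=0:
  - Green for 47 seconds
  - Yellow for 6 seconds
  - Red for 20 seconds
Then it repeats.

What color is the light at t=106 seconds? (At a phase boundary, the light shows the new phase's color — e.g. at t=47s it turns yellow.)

Answer: green

Derivation:
Cycle length = 47 + 6 + 20 = 73s
t = 106, phase_t = 106 mod 73 = 33
33 < 47 (green end) → GREEN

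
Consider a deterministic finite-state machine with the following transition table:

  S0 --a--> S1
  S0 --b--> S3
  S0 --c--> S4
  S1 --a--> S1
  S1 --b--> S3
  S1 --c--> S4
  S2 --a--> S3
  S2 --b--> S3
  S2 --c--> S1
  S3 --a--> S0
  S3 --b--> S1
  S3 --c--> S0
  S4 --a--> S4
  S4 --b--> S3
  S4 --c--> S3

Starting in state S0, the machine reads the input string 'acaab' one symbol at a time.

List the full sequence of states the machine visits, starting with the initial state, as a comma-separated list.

Start: S0
  read 'a': S0 --a--> S1
  read 'c': S1 --c--> S4
  read 'a': S4 --a--> S4
  read 'a': S4 --a--> S4
  read 'b': S4 --b--> S3

Answer: S0, S1, S4, S4, S4, S3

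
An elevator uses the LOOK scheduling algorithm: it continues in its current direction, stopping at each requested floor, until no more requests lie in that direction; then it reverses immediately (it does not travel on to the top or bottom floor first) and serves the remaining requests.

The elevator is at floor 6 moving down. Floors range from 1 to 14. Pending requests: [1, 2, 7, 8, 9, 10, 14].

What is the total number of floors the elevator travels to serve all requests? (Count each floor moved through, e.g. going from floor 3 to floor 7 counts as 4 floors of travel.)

Answer: 18

Derivation:
Start at floor 6 moving down, LOOK stop order: [2, 1, 7, 8, 9, 10, 14]
  6 → 2: |2-6| = 4, total = 4
  2 → 1: |1-2| = 1, total = 5
  1 → 7: |7-1| = 6, total = 11
  7 → 8: |8-7| = 1, total = 12
  8 → 9: |9-8| = 1, total = 13
  9 → 10: |10-9| = 1, total = 14
  10 → 14: |14-10| = 4, total = 18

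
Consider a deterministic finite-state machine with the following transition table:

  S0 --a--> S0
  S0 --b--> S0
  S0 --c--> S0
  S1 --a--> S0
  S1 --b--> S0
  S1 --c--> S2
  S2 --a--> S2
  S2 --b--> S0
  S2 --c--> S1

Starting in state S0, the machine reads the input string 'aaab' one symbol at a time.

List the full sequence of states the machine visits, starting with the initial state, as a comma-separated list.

Answer: S0, S0, S0, S0, S0

Derivation:
Start: S0
  read 'a': S0 --a--> S0
  read 'a': S0 --a--> S0
  read 'a': S0 --a--> S0
  read 'b': S0 --b--> S0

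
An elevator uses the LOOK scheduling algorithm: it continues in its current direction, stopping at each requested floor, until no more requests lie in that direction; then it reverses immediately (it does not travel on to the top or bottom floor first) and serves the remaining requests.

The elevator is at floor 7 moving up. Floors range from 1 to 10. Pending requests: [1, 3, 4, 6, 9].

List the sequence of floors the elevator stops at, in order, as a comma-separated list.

Answer: 9, 6, 4, 3, 1

Derivation:
Current: 7, moving UP
Serve above first (ascending): [9]
Then reverse, serve below (descending): [6, 4, 3, 1]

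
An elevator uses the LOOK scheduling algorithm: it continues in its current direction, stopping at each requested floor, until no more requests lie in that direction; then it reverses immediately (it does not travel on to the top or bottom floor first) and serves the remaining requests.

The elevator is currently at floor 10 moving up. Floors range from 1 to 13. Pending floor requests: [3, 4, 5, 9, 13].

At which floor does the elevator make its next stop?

Answer: 13

Derivation:
Current floor: 10, direction: up
Requests above: [13]
Requests below: [3, 4, 5, 9]
Moving up and requests lie above → nearest above is min([13]) = 13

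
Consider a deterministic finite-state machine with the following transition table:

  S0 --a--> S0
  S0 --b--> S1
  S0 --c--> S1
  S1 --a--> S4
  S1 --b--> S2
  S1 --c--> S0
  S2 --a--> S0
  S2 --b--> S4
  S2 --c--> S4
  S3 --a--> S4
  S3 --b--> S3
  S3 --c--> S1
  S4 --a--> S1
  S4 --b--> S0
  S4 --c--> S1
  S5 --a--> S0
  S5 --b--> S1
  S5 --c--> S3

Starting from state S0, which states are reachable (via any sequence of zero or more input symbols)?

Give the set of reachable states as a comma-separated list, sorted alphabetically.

Answer: S0, S1, S2, S4

Derivation:
BFS from S0:
  visit S0: S0--a-->S0 (seen), S0--b-->S1 (new), S0--c-->S1 (seen)
  visit S1: S1--a-->S4 (new), S1--b-->S2 (new), S1--c-->S0 (seen)
  visit S4: S4--a-->S1 (seen), S4--b-->S0 (seen), S4--c-->S1 (seen)
  visit S2: S2--a-->S0 (seen), S2--b-->S4 (seen), S2--c-->S4 (seen)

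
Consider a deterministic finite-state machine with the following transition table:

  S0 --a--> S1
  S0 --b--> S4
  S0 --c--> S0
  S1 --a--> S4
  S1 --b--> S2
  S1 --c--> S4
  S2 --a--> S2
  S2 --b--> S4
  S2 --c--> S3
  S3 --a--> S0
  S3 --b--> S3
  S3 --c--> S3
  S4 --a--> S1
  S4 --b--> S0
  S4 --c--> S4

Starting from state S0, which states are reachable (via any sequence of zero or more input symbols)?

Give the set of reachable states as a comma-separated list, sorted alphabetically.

Answer: S0, S1, S2, S3, S4

Derivation:
BFS from S0:
  visit S0: S0--a-->S1 (new), S0--b-->S4 (new), S0--c-->S0 (seen)
  visit S1: S1--a-->S4 (seen), S1--b-->S2 (new), S1--c-->S4 (seen)
  visit S4: S4--a-->S1 (seen), S4--b-->S0 (seen), S4--c-->S4 (seen)
  visit S2: S2--a-->S2 (seen), S2--b-->S4 (seen), S2--c-->S3 (new)
  visit S3: S3--a-->S0 (seen), S3--b-->S3 (seen), S3--c-->S3 (seen)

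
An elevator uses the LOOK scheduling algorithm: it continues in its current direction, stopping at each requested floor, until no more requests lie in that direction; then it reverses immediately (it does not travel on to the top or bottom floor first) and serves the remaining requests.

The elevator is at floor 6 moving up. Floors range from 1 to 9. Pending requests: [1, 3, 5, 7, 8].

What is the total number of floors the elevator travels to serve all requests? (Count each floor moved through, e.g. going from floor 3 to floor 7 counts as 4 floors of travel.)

Answer: 9

Derivation:
Start at floor 6 moving up, LOOK stop order: [7, 8, 5, 3, 1]
  6 → 7: |7-6| = 1, total = 1
  7 → 8: |8-7| = 1, total = 2
  8 → 5: |5-8| = 3, total = 5
  5 → 3: |3-5| = 2, total = 7
  3 → 1: |1-3| = 2, total = 9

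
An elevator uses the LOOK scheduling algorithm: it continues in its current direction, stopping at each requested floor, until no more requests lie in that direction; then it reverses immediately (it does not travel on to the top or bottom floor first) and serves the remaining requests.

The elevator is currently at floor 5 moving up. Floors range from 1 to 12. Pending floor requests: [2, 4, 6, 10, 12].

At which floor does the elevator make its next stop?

Answer: 6

Derivation:
Current floor: 5, direction: up
Requests above: [6, 10, 12]
Requests below: [2, 4]
Moving up and requests lie above → nearest above is min([6, 10, 12]) = 6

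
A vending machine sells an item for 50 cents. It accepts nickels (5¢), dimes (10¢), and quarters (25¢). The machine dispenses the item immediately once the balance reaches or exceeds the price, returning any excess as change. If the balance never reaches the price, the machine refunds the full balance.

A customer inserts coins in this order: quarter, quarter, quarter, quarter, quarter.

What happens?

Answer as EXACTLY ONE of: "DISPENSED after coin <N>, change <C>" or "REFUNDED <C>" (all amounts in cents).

Answer: DISPENSED after coin 2, change 0

Derivation:
Price: 50¢
Coin 1 (quarter, 25¢): balance = 25¢
Coin 2 (quarter, 25¢): balance = 50¢
  → balance >= price → DISPENSE, change = 50 - 50 = 0¢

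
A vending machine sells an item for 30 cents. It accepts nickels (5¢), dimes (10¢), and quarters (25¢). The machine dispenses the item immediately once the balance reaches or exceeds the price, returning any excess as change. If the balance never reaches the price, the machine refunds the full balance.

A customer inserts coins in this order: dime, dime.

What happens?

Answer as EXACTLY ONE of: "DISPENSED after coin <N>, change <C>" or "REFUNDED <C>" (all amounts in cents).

Price: 30¢
Coin 1 (dime, 10¢): balance = 10¢
Coin 2 (dime, 10¢): balance = 20¢
All coins inserted, balance 20¢ < price 30¢ → REFUND 20¢

Answer: REFUNDED 20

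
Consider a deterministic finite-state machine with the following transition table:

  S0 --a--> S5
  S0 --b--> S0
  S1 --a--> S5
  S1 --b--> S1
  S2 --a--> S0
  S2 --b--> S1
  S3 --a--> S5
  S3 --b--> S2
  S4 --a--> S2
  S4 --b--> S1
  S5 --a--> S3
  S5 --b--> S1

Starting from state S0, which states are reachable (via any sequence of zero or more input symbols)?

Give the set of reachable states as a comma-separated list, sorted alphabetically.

Answer: S0, S1, S2, S3, S5

Derivation:
BFS from S0:
  visit S0: S0--a-->S5 (new), S0--b-->S0 (seen)
  visit S5: S5--a-->S3 (new), S5--b-->S1 (new)
  visit S3: S3--a-->S5 (seen), S3--b-->S2 (new)
  visit S1: S1--a-->S5 (seen), S1--b-->S1 (seen)
  visit S2: S2--a-->S0 (seen), S2--b-->S1 (seen)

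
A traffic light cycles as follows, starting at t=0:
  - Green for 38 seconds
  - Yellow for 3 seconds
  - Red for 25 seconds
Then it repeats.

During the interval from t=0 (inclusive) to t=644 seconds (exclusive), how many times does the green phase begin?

Cycle = 38+3+25 = 66s
green phase starts at t = k*66 + 0 for k=0,1,2,...
Need k*66+0 < 644 → k < 9.758
k ∈ {0, ..., 9} → 10 starts

Answer: 10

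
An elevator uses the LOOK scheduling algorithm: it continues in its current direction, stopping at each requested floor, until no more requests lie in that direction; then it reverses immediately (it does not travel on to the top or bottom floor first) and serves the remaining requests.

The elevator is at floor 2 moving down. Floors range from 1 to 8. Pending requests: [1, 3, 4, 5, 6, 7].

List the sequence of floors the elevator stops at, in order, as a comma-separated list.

Answer: 1, 3, 4, 5, 6, 7

Derivation:
Current: 2, moving DOWN
Serve below first (descending): [1]
Then reverse, serve above (ascending): [3, 4, 5, 6, 7]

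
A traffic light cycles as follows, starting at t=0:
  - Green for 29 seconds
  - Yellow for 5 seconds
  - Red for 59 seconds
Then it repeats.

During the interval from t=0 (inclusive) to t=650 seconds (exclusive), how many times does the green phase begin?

Cycle = 29+5+59 = 93s
green phase starts at t = k*93 + 0 for k=0,1,2,...
Need k*93+0 < 650 → k < 6.989
k ∈ {0, ..., 6} → 7 starts

Answer: 7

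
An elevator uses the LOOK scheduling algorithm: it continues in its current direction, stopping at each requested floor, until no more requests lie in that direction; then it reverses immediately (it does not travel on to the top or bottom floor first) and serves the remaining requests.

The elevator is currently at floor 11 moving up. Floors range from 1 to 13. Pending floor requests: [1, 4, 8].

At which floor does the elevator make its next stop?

Answer: 8

Derivation:
Current floor: 11, direction: up
Requests above: []
Requests below: [1, 4, 8]
Moving up but no requests above → reverse; nearest below is max([1, 4, 8]) = 8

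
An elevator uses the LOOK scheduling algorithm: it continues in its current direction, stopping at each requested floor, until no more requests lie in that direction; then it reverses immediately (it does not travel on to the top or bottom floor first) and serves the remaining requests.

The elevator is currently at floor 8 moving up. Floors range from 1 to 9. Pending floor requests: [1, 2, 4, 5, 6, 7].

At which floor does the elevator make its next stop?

Answer: 7

Derivation:
Current floor: 8, direction: up
Requests above: []
Requests below: [1, 2, 4, 5, 6, 7]
Moving up but no requests above → reverse; nearest below is max([1, 2, 4, 5, 6, 7]) = 7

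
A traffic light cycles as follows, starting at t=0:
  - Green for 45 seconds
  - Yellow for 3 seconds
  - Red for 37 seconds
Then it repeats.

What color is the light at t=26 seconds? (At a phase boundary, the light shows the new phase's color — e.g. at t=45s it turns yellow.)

Cycle length = 45 + 3 + 37 = 85s
t = 26, phase_t = 26 mod 85 = 26
26 < 45 (green end) → GREEN

Answer: green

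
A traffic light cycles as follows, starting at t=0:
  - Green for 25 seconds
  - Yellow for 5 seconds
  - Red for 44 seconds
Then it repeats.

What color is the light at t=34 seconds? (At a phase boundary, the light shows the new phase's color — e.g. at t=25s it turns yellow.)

Cycle length = 25 + 5 + 44 = 74s
t = 34, phase_t = 34 mod 74 = 34
34 >= 30 → RED

Answer: red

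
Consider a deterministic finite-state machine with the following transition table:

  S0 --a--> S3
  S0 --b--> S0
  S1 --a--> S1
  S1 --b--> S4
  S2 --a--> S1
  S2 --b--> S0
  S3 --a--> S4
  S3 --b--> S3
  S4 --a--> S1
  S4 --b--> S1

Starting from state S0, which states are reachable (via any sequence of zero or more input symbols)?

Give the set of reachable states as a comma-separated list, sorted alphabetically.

Answer: S0, S1, S3, S4

Derivation:
BFS from S0:
  visit S0: S0--a-->S3 (new), S0--b-->S0 (seen)
  visit S3: S3--a-->S4 (new), S3--b-->S3 (seen)
  visit S4: S4--a-->S1 (new), S4--b-->S1 (seen)
  visit S1: S1--a-->S1 (seen), S1--b-->S4 (seen)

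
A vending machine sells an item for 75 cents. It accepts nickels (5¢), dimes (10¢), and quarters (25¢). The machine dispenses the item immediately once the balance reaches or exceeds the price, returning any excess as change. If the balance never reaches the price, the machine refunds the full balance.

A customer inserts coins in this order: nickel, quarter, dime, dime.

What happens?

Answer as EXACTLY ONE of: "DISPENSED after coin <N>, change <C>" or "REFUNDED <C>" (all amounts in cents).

Price: 75¢
Coin 1 (nickel, 5¢): balance = 5¢
Coin 2 (quarter, 25¢): balance = 30¢
Coin 3 (dime, 10¢): balance = 40¢
Coin 4 (dime, 10¢): balance = 50¢
All coins inserted, balance 50¢ < price 75¢ → REFUND 50¢

Answer: REFUNDED 50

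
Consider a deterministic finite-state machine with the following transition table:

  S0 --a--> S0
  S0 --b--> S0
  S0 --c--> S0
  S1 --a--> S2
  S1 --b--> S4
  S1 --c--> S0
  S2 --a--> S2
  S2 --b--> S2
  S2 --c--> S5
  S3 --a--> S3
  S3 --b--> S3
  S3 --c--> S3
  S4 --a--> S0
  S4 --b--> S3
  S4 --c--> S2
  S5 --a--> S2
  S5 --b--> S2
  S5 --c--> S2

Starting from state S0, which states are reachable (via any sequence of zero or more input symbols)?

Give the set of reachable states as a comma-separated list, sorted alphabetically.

BFS from S0:
  visit S0: S0--a-->S0 (seen), S0--b-->S0 (seen), S0--c-->S0 (seen)

Answer: S0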